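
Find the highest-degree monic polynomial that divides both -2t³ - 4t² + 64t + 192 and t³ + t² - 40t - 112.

By polynomial division,
  -2t³ - 4t² + 64t + 192 = (-2)(t³ + t² - 40t - 112) + (-2t² - 16t - 32)
  t³ + t² - 40t - 112 = (-(1/2)t + 7/2)(-2t² - 16t - 32) + (0)
Last nonzero remainder: -2t² - 16t - 32. Dividing through by -2 gives the monic gcd t² + 8t + 16.

t² + 8t + 16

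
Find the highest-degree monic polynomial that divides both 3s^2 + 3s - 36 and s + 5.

1

By polynomial division,
  3s^2 + 3s - 36 = (3s - 12)(s + 5) + (24)
  s + 5 = ((1/24)s + 5/24)(24) + (0)
The last nonzero remainder is the constant 24, so the polynomials are coprime and gcd = 1.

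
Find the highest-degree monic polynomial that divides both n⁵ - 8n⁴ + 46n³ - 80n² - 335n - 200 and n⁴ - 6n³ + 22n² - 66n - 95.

By polynomial division,
  n⁵ - 8n⁴ + 46n³ - 80n² - 335n - 200 = (n - 2)(n⁴ - 6n³ + 22n² - 66n - 95) + (12n³ + 30n² - 372n - 390)
  n⁴ - 6n³ + 22n² - 66n - 95 = ((1/12)n - 17/24)(12n³ + 30n² - 372n - 390) + ((297/4)n² - 297n - 1485/4)
  12n³ + 30n² - 372n - 390 = ((16/99)n + 104/99)((297/4)n² - 297n - 1485/4) + (0)
Last nonzero remainder: (297/4)n² - 297n - 1485/4. Dividing through by 297/4 gives the monic gcd n² - 4n - 5.

n² - 4n - 5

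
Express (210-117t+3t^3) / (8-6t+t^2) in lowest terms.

(-105+6t+3t^2)/(-4+t)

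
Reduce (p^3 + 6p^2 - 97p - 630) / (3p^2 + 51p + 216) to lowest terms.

Apply the Euclidean algorithm:
  p^3 + 6p^2 - 97p - 630 = ((1/3)p - 11/3)(3p^2 + 51p + 216) + (18p + 162)
  3p^2 + 51p + 216 = ((1/6)p + 4/3)(18p + 162) + (0)
Last nonzero remainder: 18p + 162. Dividing through by 18 gives the monic gcd p + 9.
Cancel p + 9 from numerator and denominator to get the reduced form.

(p^2 - 3p - 70)/(3p + 24)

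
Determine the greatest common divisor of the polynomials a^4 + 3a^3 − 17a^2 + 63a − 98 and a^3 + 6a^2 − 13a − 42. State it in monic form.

By polynomial division,
  a^4 + 3a^3 − 17a^2 + 63a − 98 = (a − 3)(a^3 + 6a^2 − 13a − 42) + (14a^2 + 66a − 224)
  a^3 + 6a^2 − 13a − 42 = ((1/14)a + 9/98)(14a^2 + 66a − 224) + (−(150/49)a − 150/7)
  14a^2 + 66a − 224 = (−(343/75)a + 784/75)(−(150/49)a − 150/7) + (0)
Last nonzero remainder: −(150/49)a − 150/7. Dividing through by −150/49 gives the monic gcd a + 7.

a + 7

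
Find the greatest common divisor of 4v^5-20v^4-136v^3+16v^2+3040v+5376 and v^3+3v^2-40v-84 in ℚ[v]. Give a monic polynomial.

Apply the Euclidean algorithm:
  4v^5-20v^4-136v^3+16v^2+3040v+5376 = (4v^2-32v+120)(v^3+3v^2-40v-84) + (-1288v^2+5152v+15456)
  v^3+3v^2-40v-84 = (-(1/1288)v-1/184)(-1288v^2+5152v+15456) + (0)
Last nonzero remainder: -1288v^2+5152v+15456. Dividing through by -1288 gives the monic gcd v^2-4v-12.

v^2-4v-12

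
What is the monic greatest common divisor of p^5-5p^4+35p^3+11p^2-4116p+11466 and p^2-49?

p^2-49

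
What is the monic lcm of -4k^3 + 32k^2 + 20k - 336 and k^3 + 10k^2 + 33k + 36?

Euclidean algorithm in ℚ[k]:
  -4k^3 + 32k^2 + 20k - 336 = (-4)(k^3 + 10k^2 + 33k + 36) + (72k^2 + 152k - 192)
  k^3 + 10k^2 + 33k + 36 = ((1/72)k + 71/648)(72k^2 + 152k - 192) + ((1540/81)k + 1540/27)
  72k^2 + 152k - 192 = ((1458/385)k - 1296/385)((1540/81)k + 1540/27) + (0)
Last nonzero remainder: (1540/81)k + 1540/27. Dividing through by 1540/81 gives the monic gcd k + 3.
Then lcm(f, g) = f·g / gcd(f, g); expanding and making the result monic gives the answer.

k^5 - k^4 - 49k^3 - 47k^2 + 528k + 1008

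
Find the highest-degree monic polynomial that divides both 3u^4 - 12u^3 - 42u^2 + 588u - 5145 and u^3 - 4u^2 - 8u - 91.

u - 7

Repeated division with remainder:
  3u^4 - 12u^3 - 42u^2 + 588u - 5145 = (3u)(u^3 - 4u^2 - 8u - 91) + (-18u^2 + 861u - 5145)
  u^3 - 4u^2 - 8u - 91 = (-(1/18)u - 263/108)(-18u^2 + 861u - 5145) + ((64903/36)u - 454321/36)
  -18u^2 + 861u - 5145 = (-(648/64903)u + 26460/64903)((64903/36)u - 454321/36) + (0)
Last nonzero remainder: (64903/36)u - 454321/36. Dividing through by 64903/36 gives the monic gcd u - 7.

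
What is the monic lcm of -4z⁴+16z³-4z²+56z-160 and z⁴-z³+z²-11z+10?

z⁵-5z⁴+5z³-15z²+54z-40

Apply the Euclidean algorithm:
  -4z⁴+16z³-4z²+56z-160 = (-4)(z⁴-z³+z²-11z+10) + (12z³+12z-120)
  z⁴-z³+z²-11z+10 = ((1/12)z-1/12)(12z³+12z-120) + (0)
Last nonzero remainder: 12z³+12z-120. Dividing through by 12 gives the monic gcd z³+z-10.
Then lcm(f, g) = f·g / gcd(f, g); expanding and making the result monic gives the answer.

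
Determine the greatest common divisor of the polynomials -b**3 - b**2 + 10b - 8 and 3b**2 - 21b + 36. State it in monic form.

1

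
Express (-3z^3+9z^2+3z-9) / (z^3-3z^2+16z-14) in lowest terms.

(-3z^2+6z+9)/(z^2-2z+14)

Apply the Euclidean algorithm:
  -3z^3+9z^2+3z-9 = (-3)(z^3-3z^2+16z-14) + (51z-51)
  z^3-3z^2+16z-14 = ((1/51)z^2-(2/51)z+14/51)(51z-51) + (0)
Last nonzero remainder: 51z-51. Dividing through by 51 gives the monic gcd z-1.
Cancel z-1 from numerator and denominator to get the reduced form.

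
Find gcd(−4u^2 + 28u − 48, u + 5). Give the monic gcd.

1

Apply the Euclidean algorithm:
  −4u^2 + 28u − 48 = (−4u + 48)(u + 5) + (−288)
  u + 5 = (−(1/288)u − 5/288)(−288) + (0)
The last nonzero remainder is the constant −288, so the polynomials are coprime and gcd = 1.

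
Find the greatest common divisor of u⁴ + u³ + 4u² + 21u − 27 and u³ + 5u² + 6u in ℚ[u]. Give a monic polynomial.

u + 3

Repeated division with remainder:
  u⁴ + u³ + 4u² + 21u − 27 = (u − 4)(u³ + 5u² + 6u) + (18u² + 45u − 27)
  u³ + 5u² + 6u = ((1/18)u + 5/36)(18u² + 45u − 27) + ((5/4)u + 15/4)
  18u² + 45u − 27 = ((72/5)u − 36/5)((5/4)u + 15/4) + (0)
Last nonzero remainder: (5/4)u + 15/4. Dividing through by 5/4 gives the monic gcd u + 3.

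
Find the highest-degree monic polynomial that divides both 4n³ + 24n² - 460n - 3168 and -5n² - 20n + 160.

n + 8

Euclidean algorithm in ℚ[n]:
  4n³ + 24n² - 460n - 3168 = (-(4/5)n - 8/5)(-5n² - 20n + 160) + (-364n - 2912)
  -5n² - 20n + 160 = ((5/364)n - 5/91)(-364n - 2912) + (0)
Last nonzero remainder: -364n - 2912. Dividing through by -364 gives the monic gcd n + 8.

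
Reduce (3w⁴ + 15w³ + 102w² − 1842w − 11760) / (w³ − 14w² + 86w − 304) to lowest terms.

(3w³ + 39w² + 414w + 1470)/(w² − 6w + 38)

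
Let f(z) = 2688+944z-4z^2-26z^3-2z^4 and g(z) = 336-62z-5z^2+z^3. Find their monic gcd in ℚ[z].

-48+2z+z^2

Euclidean algorithm in ℚ[z]:
  -2z^4-26z^3-4z^2+944z+2688 = (-2z-36)(z^3-5z^2-62z+336) + (-308z^2-616z+14784)
  z^3-5z^2-62z+336 = (-(1/308)z+1/44)(-308z^2-616z+14784) + (0)
Last nonzero remainder: -308z^2-616z+14784. Dividing through by -308 gives the monic gcd z^2+2z-48.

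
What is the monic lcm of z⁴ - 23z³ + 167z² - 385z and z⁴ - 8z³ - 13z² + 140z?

z⁵ - 19z⁴ + 75z³ + 283z² - 1540z

Euclidean algorithm in ℚ[z]:
  z⁴ - 23z³ + 167z² - 385z = (z⁴ - 8z³ - 13z² + 140z) + (-15z³ + 180z² - 525z)
  z⁴ - 8z³ - 13z² + 140z = (-(1/15)z - 4/15)(-15z³ + 180z² - 525z) + (0)
Last nonzero remainder: -15z³ + 180z² - 525z. Dividing through by -15 gives the monic gcd z³ - 12z² + 35z.
Then lcm(f, g) = f·g / gcd(f, g); expanding and making the result monic gives the answer.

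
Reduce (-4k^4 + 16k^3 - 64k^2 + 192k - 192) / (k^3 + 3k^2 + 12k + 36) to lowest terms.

By polynomial division,
  -4k^4 + 16k^3 - 64k^2 + 192k - 192 = (-4k + 28)(k^3 + 3k^2 + 12k + 36) + (-100k^2 - 1200)
  k^3 + 3k^2 + 12k + 36 = (-(1/100)k - 3/100)(-100k^2 - 1200) + (0)
Last nonzero remainder: -100k^2 - 1200. Dividing through by -100 gives the monic gcd k^2 + 12.
Cancel k^2 + 12 from numerator and denominator to get the reduced form.

(-4k^2 + 16k - 16)/(k + 3)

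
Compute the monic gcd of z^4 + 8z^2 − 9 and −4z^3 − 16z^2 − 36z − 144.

z^2 + 9

By polynomial division,
  z^4 + 8z^2 − 9 = (−(1/4)z + 1)(−4z^3 − 16z^2 − 36z − 144) + (15z^2 + 135)
  −4z^3 − 16z^2 − 36z − 144 = (−(4/15)z − 16/15)(15z^2 + 135) + (0)
Last nonzero remainder: 15z^2 + 135. Dividing through by 15 gives the monic gcd z^2 + 9.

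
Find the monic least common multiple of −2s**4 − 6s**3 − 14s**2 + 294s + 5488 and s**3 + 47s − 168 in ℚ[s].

By polynomial division,
  −2s**4 − 6s**3 − 14s**2 + 294s + 5488 = (−2s − 6)(s**3 + 47s − 168) + (80s**2 + 240s + 4480)
  s**3 + 47s − 168 = ((1/80)s − 3/80)(80s**2 + 240s + 4480) + (0)
Last nonzero remainder: 80s**2 + 240s + 4480. Dividing through by 80 gives the monic gcd s**2 + 3s + 56.
Then lcm(f, g) = f·g / gcd(f, g); expanding and making the result monic gives the answer.

s**5 − 2s**3 − 168s**2 − 2303s + 8232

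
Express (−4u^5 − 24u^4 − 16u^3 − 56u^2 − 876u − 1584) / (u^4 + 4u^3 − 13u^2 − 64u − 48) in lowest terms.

(−4u^3 + 4u^2 + 4u − 132)/(u^2 − 3u − 4)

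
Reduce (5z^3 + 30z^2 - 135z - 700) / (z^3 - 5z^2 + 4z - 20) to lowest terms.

By polynomial division,
  5z^3 + 30z^2 - 135z - 700 = (5)(z^3 - 5z^2 + 4z - 20) + (55z^2 - 155z - 600)
  z^3 - 5z^2 + 4z - 20 = ((1/55)z - 24/605)(55z^2 - 155z - 600) + ((1060/121)z - 5300/121)
  55z^2 - 155z - 600 = ((1331/212)z + 726/53)((1060/121)z - 5300/121) + (0)
Last nonzero remainder: (1060/121)z - 5300/121. Dividing through by 1060/121 gives the monic gcd z - 5.
Cancel z - 5 from numerator and denominator to get the reduced form.

(5z^2 + 55z + 140)/(z^2 + 4)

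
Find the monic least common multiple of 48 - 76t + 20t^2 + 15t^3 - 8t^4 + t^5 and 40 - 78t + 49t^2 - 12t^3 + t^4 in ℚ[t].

Repeated division with remainder:
  t^5 - 8t^4 + 15t^3 + 20t^2 - 76t + 48 = (t + 4)(t^4 - 12t^3 + 49t^2 - 78t + 40) + (14t^3 - 98t^2 + 196t - 112)
  t^4 - 12t^3 + 49t^2 - 78t + 40 = ((1/14)t - 5/14)(14t^3 - 98t^2 + 196t - 112) + (0)
Last nonzero remainder: 14t^3 - 98t^2 + 196t - 112. Dividing through by 14 gives the monic gcd t^3 - 7t^2 + 14t - 8.
Then lcm(f, g) = f·g / gcd(f, g); expanding and making the result monic gives the answer.

-240 + 428t - 176t^2 - 55t^3 + 55t^4 - 13t^5 + t^6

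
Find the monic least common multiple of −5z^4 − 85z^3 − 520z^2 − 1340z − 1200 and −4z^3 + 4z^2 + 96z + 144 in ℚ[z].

z^6 + 14z^5 + 35z^4 − 350z^3 − 2436z^2 − 5544z − 4320

Repeated division with remainder:
  −5z^4 − 85z^3 − 520z^2 − 1340z − 1200 = ((5/4)z + 45/2)(−4z^3 + 4z^2 + 96z + 144) + (−730z^2 − 3680z − 4440)
  −4z^3 + 4z^2 + 96z + 144 = ((2/365)z − 882/26645)(−730z^2 − 3680z − 4440) + (−(7920/5329)z − 15840/5329)
  −730z^2 − 3680z − 4440 = ((389017/792)z + 197173/132)(−(7920/5329)z − 15840/5329) + (0)
Last nonzero remainder: −(7920/5329)z − 15840/5329. Dividing through by −7920/5329 gives the monic gcd z + 2.
Then lcm(f, g) = f·g / gcd(f, g); expanding and making the result monic gives the answer.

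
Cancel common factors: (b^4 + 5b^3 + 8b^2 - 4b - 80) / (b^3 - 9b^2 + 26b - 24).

(b^3 + 7b^2 + 22b + 40)/(b^2 - 7b + 12)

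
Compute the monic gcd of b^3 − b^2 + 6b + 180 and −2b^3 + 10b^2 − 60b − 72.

Repeated division with remainder:
  b^3 − b^2 + 6b + 180 = (−1/2)(−2b^3 + 10b^2 − 60b − 72) + (4b^2 − 24b + 144)
  −2b^3 + 10b^2 − 60b − 72 = (−(1/2)b − 1/2)(4b^2 − 24b + 144) + (0)
Last nonzero remainder: 4b^2 − 24b + 144. Dividing through by 4 gives the monic gcd b^2 − 6b + 36.

b^2 − 6b + 36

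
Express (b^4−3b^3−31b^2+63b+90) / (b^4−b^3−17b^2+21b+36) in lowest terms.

(b^2−b−30)/(b^2+b−12)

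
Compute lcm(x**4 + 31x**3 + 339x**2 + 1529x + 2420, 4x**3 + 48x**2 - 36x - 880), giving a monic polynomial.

x**5 + 27x**4 + 215x**3 + 173x**2 - 3696x - 9680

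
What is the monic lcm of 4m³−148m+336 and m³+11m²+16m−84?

m⁵+4m⁴−49m³−64m²+780m−1008

Euclidean algorithm in ℚ[m]:
  4m³−148m+336 = (4)(m³+11m²+16m−84) + (−44m²−212m+672)
  m³+11m²+16m−84 = (−(1/44)m−17/121)(−44m²−212m+672) + ((180/121)m+1260/121)
  −44m²−212m+672 = (−(1331/45)m+968/15)((180/121)m+1260/121) + (0)
Last nonzero remainder: (180/121)m+1260/121. Dividing through by 180/121 gives the monic gcd m+7.
Then lcm(f, g) = f·g / gcd(f, g); expanding and making the result monic gives the answer.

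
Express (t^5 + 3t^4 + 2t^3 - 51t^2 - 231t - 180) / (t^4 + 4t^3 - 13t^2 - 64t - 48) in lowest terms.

Apply the Euclidean algorithm:
  t^5 + 3t^4 + 2t^3 - 51t^2 - 231t - 180 = (t - 1)(t^4 + 4t^3 - 13t^2 - 64t - 48) + (19t^3 - 247t - 228)
  t^4 + 4t^3 - 13t^2 - 64t - 48 = ((1/19)t + 4/19)(19t^3 - 247t - 228) + (0)
Last nonzero remainder: 19t^3 - 247t - 228. Dividing through by 19 gives the monic gcd t^3 - 13t - 12.
Cancel t^3 - 13t - 12 from numerator and denominator to get the reduced form.

(t^2 + 3t + 15)/(t + 4)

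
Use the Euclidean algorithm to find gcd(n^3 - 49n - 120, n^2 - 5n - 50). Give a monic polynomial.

n + 5

Euclidean algorithm in ℚ[n]:
  n^3 - 49n - 120 = (n + 5)(n^2 - 5n - 50) + (26n + 130)
  n^2 - 5n - 50 = ((1/26)n - 5/13)(26n + 130) + (0)
Last nonzero remainder: 26n + 130. Dividing through by 26 gives the monic gcd n + 5.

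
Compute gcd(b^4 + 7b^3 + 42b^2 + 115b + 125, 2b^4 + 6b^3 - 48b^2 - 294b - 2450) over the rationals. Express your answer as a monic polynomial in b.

Repeated division with remainder:
  b^4 + 7b^3 + 42b^2 + 115b + 125 = (1/2)(2b^4 + 6b^3 - 48b^2 - 294b - 2450) + (4b^3 + 66b^2 + 262b + 1350)
  2b^4 + 6b^3 - 48b^2 - 294b - 2450 = ((1/2)b - 27/4)(4b^3 + 66b^2 + 262b + 1350) + ((533/2)b^2 + (1599/2)b + 13325/2)
  4b^3 + 66b^2 + 262b + 1350 = ((8/533)b + 108/533)((533/2)b^2 + (1599/2)b + 13325/2) + (0)
Last nonzero remainder: (533/2)b^2 + (1599/2)b + 13325/2. Dividing through by 533/2 gives the monic gcd b^2 + 3b + 25.

b^2 + 3b + 25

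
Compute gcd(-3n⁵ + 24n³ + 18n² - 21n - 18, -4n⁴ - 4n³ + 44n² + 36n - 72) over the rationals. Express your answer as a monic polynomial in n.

n³ - 2n² - 5n + 6

Euclidean algorithm in ℚ[n]:
  -3n⁵ + 24n³ + 18n² - 21n - 18 = ((3/4)n - 3/4)(-4n⁴ - 4n³ + 44n² + 36n - 72) + (-12n³ + 24n² + 60n - 72)
  -4n⁴ - 4n³ + 44n² + 36n - 72 = ((1/3)n + 1)(-12n³ + 24n² + 60n - 72) + (0)
Last nonzero remainder: -12n³ + 24n² + 60n - 72. Dividing through by -12 gives the monic gcd n³ - 2n² - 5n + 6.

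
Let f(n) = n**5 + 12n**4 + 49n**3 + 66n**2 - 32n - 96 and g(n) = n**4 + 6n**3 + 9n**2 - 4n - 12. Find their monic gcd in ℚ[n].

Euclidean algorithm in ℚ[n]:
  n**5 + 12n**4 + 49n**3 + 66n**2 - 32n - 96 = (n + 6)(n**4 + 6n**3 + 9n**2 - 4n - 12) + (4n**3 + 16n**2 + 4n - 24)
  n**4 + 6n**3 + 9n**2 - 4n - 12 = ((1/4)n + 1/2)(4n**3 + 16n**2 + 4n - 24) + (0)
Last nonzero remainder: 4n**3 + 16n**2 + 4n - 24. Dividing through by 4 gives the monic gcd n**3 + 4n**2 + n - 6.

n**3 + 4n**2 + n - 6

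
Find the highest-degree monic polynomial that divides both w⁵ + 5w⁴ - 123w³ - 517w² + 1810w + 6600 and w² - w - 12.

Repeated division with remainder:
  w⁵ + 5w⁴ - 123w³ - 517w² + 1810w + 6600 = (w³ + 6w² - 105w - 550)(w² - w - 12) + (0)
The last nonzero remainder w² - w - 12 is already monic.

w² - w - 12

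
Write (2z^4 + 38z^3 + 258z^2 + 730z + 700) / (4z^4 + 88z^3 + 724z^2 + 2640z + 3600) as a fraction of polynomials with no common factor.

(z^2 + 9z + 14)/(2z^2 + 24z + 72)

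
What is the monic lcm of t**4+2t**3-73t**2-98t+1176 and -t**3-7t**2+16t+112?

t**5+6t**4-65t**3-390t**2+784t+4704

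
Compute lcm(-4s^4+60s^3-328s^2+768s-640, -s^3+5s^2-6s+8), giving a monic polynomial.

s^6-16s^5+99s^4-304s^3+516s^2-544s+320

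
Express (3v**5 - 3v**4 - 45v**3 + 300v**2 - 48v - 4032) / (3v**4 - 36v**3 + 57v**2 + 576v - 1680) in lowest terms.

(v**3 - v**2 + v + 84)/(v**2 - 12v + 35)

Euclidean algorithm in ℚ[v]:
  3v**5 - 3v**4 - 45v**3 + 300v**2 - 48v - 4032 = (v + 11)(3v**4 - 36v**3 + 57v**2 + 576v - 1680) + (294v**3 - 903v**2 - 4704v + 14448)
  3v**4 - 36v**3 + 57v**2 + 576v - 1680 = ((1/98)v - 125/1372)(294v**3 - 903v**2 - 4704v + 14448) + ((4455/196)v**2 - 17820/49)
  294v**3 - 903v**2 - 4704v + 14448 = ((19208/1485)v - 58996/1485)((4455/196)v**2 - 17820/49) + (0)
Last nonzero remainder: (4455/196)v**2 - 17820/49. Dividing through by 4455/196 gives the monic gcd v**2 - 16.
Cancel v**2 - 16 from numerator and denominator to get the reduced form.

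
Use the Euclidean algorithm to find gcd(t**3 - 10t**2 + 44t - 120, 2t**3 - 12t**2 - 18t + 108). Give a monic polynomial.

t - 6

Repeated division with remainder:
  t**3 - 10t**2 + 44t - 120 = (1/2)(2t**3 - 12t**2 - 18t + 108) + (-4t**2 + 53t - 174)
  2t**3 - 12t**2 - 18t + 108 = (-(1/2)t - 29/8)(-4t**2 + 53t - 174) + ((697/8)t - 2091/4)
  -4t**2 + 53t - 174 = (-(32/697)t + 232/697)((697/8)t - 2091/4) + (0)
Last nonzero remainder: (697/8)t - 2091/4. Dividing through by 697/8 gives the monic gcd t - 6.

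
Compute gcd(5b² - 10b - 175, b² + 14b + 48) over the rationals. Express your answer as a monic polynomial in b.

By polynomial division,
  5b² - 10b - 175 = (5)(b² + 14b + 48) + (-80b - 415)
  b² + 14b + 48 = (-(1/80)b - 141/1280)(-80b - 415) + (585/256)
  -80b - 415 = (-(4096/117)b - 21248/117)(585/256) + (0)
The last nonzero remainder is the constant 585/256, so the polynomials are coprime and gcd = 1.

1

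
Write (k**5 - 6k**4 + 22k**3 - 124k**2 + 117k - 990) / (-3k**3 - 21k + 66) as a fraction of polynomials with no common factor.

Repeated division with remainder:
  k**5 - 6k**4 + 22k**3 - 124k**2 + 117k - 990 = (-(1/3)k**2 + 2k - 5)(-3k**3 - 21k + 66) + (-60k**2 - 120k - 660)
  -3k**3 - 21k + 66 = ((1/20)k - 1/10)(-60k**2 - 120k - 660) + (0)
Last nonzero remainder: -60k**2 - 120k - 660. Dividing through by -60 gives the monic gcd k**2 + 2k + 11.
Cancel k**2 + 2k + 11 from numerator and denominator to get the reduced form.

(-k**3 + 8k**2 - 27k + 90)/(3k - 6)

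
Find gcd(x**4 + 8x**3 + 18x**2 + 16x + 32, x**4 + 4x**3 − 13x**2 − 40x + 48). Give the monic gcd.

x**2 + 8x + 16

By polynomial division,
  x**4 + 8x**3 + 18x**2 + 16x + 32 = (x**4 + 4x**3 − 13x**2 − 40x + 48) + (4x**3 + 31x**2 + 56x − 16)
  x**4 + 4x**3 − 13x**2 − 40x + 48 = ((1/4)x − 15/16)(4x**3 + 31x**2 + 56x − 16) + ((33/16)x**2 + (33/2)x + 33)
  4x**3 + 31x**2 + 56x − 16 = ((64/33)x − 16/33)((33/16)x**2 + (33/2)x + 33) + (0)
Last nonzero remainder: (33/16)x**2 + (33/2)x + 33. Dividing through by 33/16 gives the monic gcd x**2 + 8x + 16.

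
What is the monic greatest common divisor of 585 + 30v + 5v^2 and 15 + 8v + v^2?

1

Repeated division with remainder:
  5v^2 + 30v + 585 = (5)(v^2 + 8v + 15) + (-10v + 510)
  v^2 + 8v + 15 = (-(1/10)v - 59/10)(-10v + 510) + (3024)
  -10v + 510 = (-(5/1512)v + 85/504)(3024) + (0)
The last nonzero remainder is the constant 3024, so the polynomials are coprime and gcd = 1.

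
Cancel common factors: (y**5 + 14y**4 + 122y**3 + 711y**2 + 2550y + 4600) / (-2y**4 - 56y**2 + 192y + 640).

(-y**3 - 12y**2 - 58y - 115)/(2y**2 - 4y - 16)

Euclidean algorithm in ℚ[y]:
  y**5 + 14y**4 + 122y**3 + 711y**2 + 2550y + 4600 = (-(1/2)y - 7)(-2y**4 - 56y**2 + 192y + 640) + (94y**3 + 415y**2 + 4214y + 9080)
  -2y**4 - 56y**2 + 192y + 640 = (-(1/47)y + 415/4418)(94y**3 + 415y**2 + 4214y + 9080) + (-(23517/4418)y**2 - (23517/2209)y - 470340/2209)
  94y**3 + 415y**2 + 4214y + 9080 = (-(415292/23517)y - 1002886/23517)(-(23517/4418)y**2 - (23517/2209)y - 470340/2209) + (0)
Last nonzero remainder: -(23517/4418)y**2 - (23517/2209)y - 470340/2209. Dividing through by -23517/4418 gives the monic gcd y**2 + 2y + 40.
Cancel y**2 + 2y + 40 from numerator and denominator to get the reduced form.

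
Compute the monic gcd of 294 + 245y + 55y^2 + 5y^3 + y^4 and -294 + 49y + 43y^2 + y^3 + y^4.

147 + 49y + 3y^2 + y^3

Repeated division with remainder:
  y^4 + 5y^3 + 55y^2 + 245y + 294 = (y^4 + y^3 + 43y^2 + 49y - 294) + (4y^3 + 12y^2 + 196y + 588)
  y^4 + y^3 + 43y^2 + 49y - 294 = ((1/4)y - 1/2)(4y^3 + 12y^2 + 196y + 588) + (0)
Last nonzero remainder: 4y^3 + 12y^2 + 196y + 588. Dividing through by 4 gives the monic gcd y^3 + 3y^2 + 49y + 147.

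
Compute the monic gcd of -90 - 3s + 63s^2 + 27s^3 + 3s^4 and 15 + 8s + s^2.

15 + 8s + s^2

Repeated division with remainder:
  3s^4 + 27s^3 + 63s^2 - 3s - 90 = (3s^2 + 3s - 6)(s^2 + 8s + 15) + (0)
The last nonzero remainder s^2 + 8s + 15 is already monic.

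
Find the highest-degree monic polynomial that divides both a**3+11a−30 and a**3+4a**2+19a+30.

By polynomial division,
  a**3+11a−30 = (a**3+4a**2+19a+30) + (−4a**2−8a−60)
  a**3+4a**2+19a+30 = (−(1/4)a−1/2)(−4a**2−8a−60) + (0)
Last nonzero remainder: −4a**2−8a−60. Dividing through by −4 gives the monic gcd a**2+2a+15.

a**2+2a+15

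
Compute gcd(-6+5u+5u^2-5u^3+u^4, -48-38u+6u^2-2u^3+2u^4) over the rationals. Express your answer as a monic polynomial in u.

-3-2u+u^2

By polynomial division,
  u^4-5u^3+5u^2+5u-6 = (1/2)(2u^4-2u^3+6u^2-38u-48) + (-4u^3+2u^2+24u+18)
  2u^4-2u^3+6u^2-38u-48 = (-(1/2)u+1/4)(-4u^3+2u^2+24u+18) + ((35/2)u^2-35u-105/2)
  -4u^3+2u^2+24u+18 = (-(8/35)u-12/35)((35/2)u^2-35u-105/2) + (0)
Last nonzero remainder: (35/2)u^2-35u-105/2. Dividing through by 35/2 gives the monic gcd u^2-2u-3.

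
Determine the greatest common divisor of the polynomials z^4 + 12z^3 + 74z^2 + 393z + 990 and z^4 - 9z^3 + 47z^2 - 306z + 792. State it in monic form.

z^2 + z + 33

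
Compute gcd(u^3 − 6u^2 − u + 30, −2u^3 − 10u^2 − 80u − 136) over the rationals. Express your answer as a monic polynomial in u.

By polynomial division,
  u^3 − 6u^2 − u + 30 = (−1/2)(−2u^3 − 10u^2 − 80u − 136) + (−11u^2 − 41u − 38)
  −2u^3 − 10u^2 − 80u − 136 = ((2/11)u + 28/121)(−11u^2 − 41u − 38) + (−(7696/121)u − 15392/121)
  −11u^2 − 41u − 38 = ((1331/7696)u + 2299/7696)(−(7696/121)u − 15392/121) + (0)
Last nonzero remainder: −(7696/121)u − 15392/121. Dividing through by −7696/121 gives the monic gcd u + 2.

u + 2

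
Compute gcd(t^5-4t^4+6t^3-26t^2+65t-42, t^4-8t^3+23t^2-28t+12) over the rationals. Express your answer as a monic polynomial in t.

t^3-6t^2+11t-6

Euclidean algorithm in ℚ[t]:
  t^5-4t^4+6t^3-26t^2+65t-42 = (t+4)(t^4-8t^3+23t^2-28t+12) + (15t^3-90t^2+165t-90)
  t^4-8t^3+23t^2-28t+12 = ((1/15)t-2/15)(15t^3-90t^2+165t-90) + (0)
Last nonzero remainder: 15t^3-90t^2+165t-90. Dividing through by 15 gives the monic gcd t^3-6t^2+11t-6.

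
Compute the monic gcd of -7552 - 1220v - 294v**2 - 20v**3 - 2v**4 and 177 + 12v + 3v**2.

59 + 4v + v**2

Euclidean algorithm in ℚ[v]:
  -2v**4 - 20v**3 - 294v**2 - 1220v - 7552 = (-(2/3)v**2 - 4v - 128/3)(3v**2 + 12v + 177) + (0)
Last nonzero remainder: 3v**2 + 12v + 177. Dividing through by 3 gives the monic gcd v**2 + 4v + 59.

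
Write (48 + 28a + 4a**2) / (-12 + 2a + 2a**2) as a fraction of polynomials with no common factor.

(8 + 2a)/(-2 + a)

By polynomial division,
  4a**2 + 28a + 48 = (2)(2a**2 + 2a - 12) + (24a + 72)
  2a**2 + 2a - 12 = ((1/12)a - 1/6)(24a + 72) + (0)
Last nonzero remainder: 24a + 72. Dividing through by 24 gives the monic gcd a + 3.
Cancel a + 3 from numerator and denominator to get the reduced form.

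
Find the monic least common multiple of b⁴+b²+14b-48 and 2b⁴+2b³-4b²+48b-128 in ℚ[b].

b⁵+4b⁴+b³+18b²+8b-192

Apply the Euclidean algorithm:
  b⁴+b²+14b-48 = (1/2)(2b⁴+2b³-4b²+48b-128) + (-b³+3b²-10b+16)
  2b⁴+2b³-4b²+48b-128 = (-2b-8)(-b³+3b²-10b+16) + (0)
Last nonzero remainder: -b³+3b²-10b+16. Dividing through by -1 gives the monic gcd b³-3b²+10b-16.
Then lcm(f, g) = f·g / gcd(f, g); expanding and making the result monic gives the answer.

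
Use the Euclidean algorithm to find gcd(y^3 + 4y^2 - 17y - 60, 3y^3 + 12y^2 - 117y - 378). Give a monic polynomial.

By polynomial division,
  y^3 + 4y^2 - 17y - 60 = (1/3)(3y^3 + 12y^2 - 117y - 378) + (22y + 66)
  3y^3 + 12y^2 - 117y - 378 = ((3/22)y^2 + (3/22)y - 63/11)(22y + 66) + (0)
Last nonzero remainder: 22y + 66. Dividing through by 22 gives the monic gcd y + 3.

y + 3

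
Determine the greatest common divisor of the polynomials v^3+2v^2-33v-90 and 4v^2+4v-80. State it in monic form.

Euclidean algorithm in ℚ[v]:
  v^3+2v^2-33v-90 = ((1/4)v+1/4)(4v^2+4v-80) + (-14v-70)
  4v^2+4v-80 = (-(2/7)v+8/7)(-14v-70) + (0)
Last nonzero remainder: -14v-70. Dividing through by -14 gives the monic gcd v+5.

v+5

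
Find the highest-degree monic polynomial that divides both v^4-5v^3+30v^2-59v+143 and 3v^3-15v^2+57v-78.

v^2-3v+13

Euclidean algorithm in ℚ[v]:
  v^4-5v^3+30v^2-59v+143 = ((1/3)v)(3v^3-15v^2+57v-78) + (11v^2-33v+143)
  3v^3-15v^2+57v-78 = ((3/11)v-6/11)(11v^2-33v+143) + (0)
Last nonzero remainder: 11v^2-33v+143. Dividing through by 11 gives the monic gcd v^2-3v+13.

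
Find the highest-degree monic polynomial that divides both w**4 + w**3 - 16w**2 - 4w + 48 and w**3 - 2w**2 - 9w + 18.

By polynomial division,
  w**4 + w**3 - 16w**2 - 4w + 48 = (w + 3)(w**3 - 2w**2 - 9w + 18) + (-w**2 + 5w - 6)
  w**3 - 2w**2 - 9w + 18 = (-w - 3)(-w**2 + 5w - 6) + (0)
Last nonzero remainder: -w**2 + 5w - 6. Dividing through by -1 gives the monic gcd w**2 - 5w + 6.

w**2 - 5w + 6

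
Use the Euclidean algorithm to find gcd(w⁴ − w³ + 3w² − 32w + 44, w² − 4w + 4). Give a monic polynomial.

Euclidean algorithm in ℚ[w]:
  w⁴ − w³ + 3w² − 32w + 44 = (w² + 3w + 11)(w² − 4w + 4) + (0)
The last nonzero remainder w² − 4w + 4 is already monic.

w² − 4w + 4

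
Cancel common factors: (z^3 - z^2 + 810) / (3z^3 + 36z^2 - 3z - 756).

By polynomial division,
  z^3 - z^2 + 810 = (1/3)(3z^3 + 36z^2 - 3z - 756) + (-13z^2 + z + 1062)
  3z^3 + 36z^2 - 3z - 756 = (-(3/13)z - 471/169)(-13z^2 + z + 1062) + ((41382/169)z + 372438/169)
  -13z^2 + z + 1062 = (-(2197/41382)z + 9971/20691)((41382/169)z + 372438/169) + (0)
Last nonzero remainder: (41382/169)z + 372438/169. Dividing through by 41382/169 gives the monic gcd z + 9.
Cancel z + 9 from numerator and denominator to get the reduced form.

(z^2 - 10z + 90)/(3z^2 + 9z - 84)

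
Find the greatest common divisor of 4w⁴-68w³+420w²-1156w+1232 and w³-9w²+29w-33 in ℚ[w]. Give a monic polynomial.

Euclidean algorithm in ℚ[w]:
  4w⁴-68w³+420w²-1156w+1232 = (4w-32)(w³-9w²+29w-33) + (16w²-96w+176)
  w³-9w²+29w-33 = ((1/16)w-3/16)(16w²-96w+176) + (0)
Last nonzero remainder: 16w²-96w+176. Dividing through by 16 gives the monic gcd w²-6w+11.

w²-6w+11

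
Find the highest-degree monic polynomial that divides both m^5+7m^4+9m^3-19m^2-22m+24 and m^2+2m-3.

m^2+2m-3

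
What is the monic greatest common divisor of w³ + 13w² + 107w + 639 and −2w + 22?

1

Repeated division with remainder:
  w³ + 13w² + 107w + 639 = (−(1/2)w² − 12w − 371/2)(−2w + 22) + (4720)
  −2w + 22 = (−(1/2360)w + 11/2360)(4720) + (0)
The last nonzero remainder is the constant 4720, so the polynomials are coprime and gcd = 1.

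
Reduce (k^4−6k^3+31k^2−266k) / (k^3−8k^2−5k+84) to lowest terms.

Repeated division with remainder:
  k^4−6k^3+31k^2−266k = (k+2)(k^3−8k^2−5k+84) + (52k^2−340k−168)
  k^3−8k^2−5k+84 = ((1/52)k−19/676)(52k^2−340k−168) + (−(1914/169)k+13398/169)
  52k^2−340k−168 = (−(4394/957)k−676/319)(−(1914/169)k+13398/169) + (0)
Last nonzero remainder: −(1914/169)k+13398/169. Dividing through by −1914/169 gives the monic gcd k−7.
Cancel k−7 from numerator and denominator to get the reduced form.

(k^3+k^2+38k)/(k^2−k−12)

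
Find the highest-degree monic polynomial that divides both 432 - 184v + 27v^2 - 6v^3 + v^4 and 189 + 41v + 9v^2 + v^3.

27 + 2v + v^2

Repeated division with remainder:
  v^4 - 6v^3 + 27v^2 - 184v + 432 = (v - 15)(v^3 + 9v^2 + 41v + 189) + (121v^2 + 242v + 3267)
  v^3 + 9v^2 + 41v + 189 = ((1/121)v + 7/121)(121v^2 + 242v + 3267) + (0)
Last nonzero remainder: 121v^2 + 242v + 3267. Dividing through by 121 gives the monic gcd v^2 + 2v + 27.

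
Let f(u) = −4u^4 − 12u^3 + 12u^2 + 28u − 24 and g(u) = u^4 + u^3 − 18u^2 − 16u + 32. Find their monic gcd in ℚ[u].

u^2 + u − 2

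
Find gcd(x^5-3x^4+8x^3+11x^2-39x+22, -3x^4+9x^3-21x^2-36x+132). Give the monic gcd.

x^3-x^2+5x+22

Apply the Euclidean algorithm:
  x^5-3x^4+8x^3+11x^2-39x+22 = (-(1/3)x)(-3x^4+9x^3-21x^2-36x+132) + (x^3-x^2+5x+22)
  -3x^4+9x^3-21x^2-36x+132 = (-3x+6)(x^3-x^2+5x+22) + (0)
The last nonzero remainder x^3-x^2+5x+22 is already monic.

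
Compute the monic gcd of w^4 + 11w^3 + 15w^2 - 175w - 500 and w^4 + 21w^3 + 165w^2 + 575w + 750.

w^3 + 15w^2 + 75w + 125

Apply the Euclidean algorithm:
  w^4 + 11w^3 + 15w^2 - 175w - 500 = (w^4 + 21w^3 + 165w^2 + 575w + 750) + (-10w^3 - 150w^2 - 750w - 1250)
  w^4 + 21w^3 + 165w^2 + 575w + 750 = (-(1/10)w - 3/5)(-10w^3 - 150w^2 - 750w - 1250) + (0)
Last nonzero remainder: -10w^3 - 150w^2 - 750w - 1250. Dividing through by -10 gives the monic gcd w^3 + 15w^2 + 75w + 125.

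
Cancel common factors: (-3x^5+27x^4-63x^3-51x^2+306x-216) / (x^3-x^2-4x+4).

(-3x^3+30x^2-99x+108)/(x-2)

By polynomial division,
  -3x^5+27x^4-63x^3-51x^2+306x-216 = (-3x^2+24x-51)(x^3-x^2-4x+4) + (6x^2+6x-12)
  x^3-x^2-4x+4 = ((1/6)x-1/3)(6x^2+6x-12) + (0)
Last nonzero remainder: 6x^2+6x-12. Dividing through by 6 gives the monic gcd x^2+x-2.
Cancel x^2+x-2 from numerator and denominator to get the reduced form.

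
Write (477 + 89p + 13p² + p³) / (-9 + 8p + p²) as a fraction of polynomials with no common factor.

(53 + 4p + p²)/(-1 + p)

Euclidean algorithm in ℚ[p]:
  p³ + 13p² + 89p + 477 = (p + 5)(p² + 8p - 9) + (58p + 522)
  p² + 8p - 9 = ((1/58)p - 1/58)(58p + 522) + (0)
Last nonzero remainder: 58p + 522. Dividing through by 58 gives the monic gcd p + 9.
Cancel p + 9 from numerator and denominator to get the reduced form.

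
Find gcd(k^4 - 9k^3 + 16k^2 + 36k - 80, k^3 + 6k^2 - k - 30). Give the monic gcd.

k - 2

Apply the Euclidean algorithm:
  k^4 - 9k^3 + 16k^2 + 36k - 80 = (k - 15)(k^3 + 6k^2 - k - 30) + (107k^2 + 51k - 530)
  k^3 + 6k^2 - k - 30 = ((1/107)k + 591/11449)(107k^2 + 51k - 530) + ((15120/11449)k - 30240/11449)
  107k^2 + 51k - 530 = ((1225043/15120)k + 606797/3024)((15120/11449)k - 30240/11449) + (0)
Last nonzero remainder: (15120/11449)k - 30240/11449. Dividing through by 15120/11449 gives the monic gcd k - 2.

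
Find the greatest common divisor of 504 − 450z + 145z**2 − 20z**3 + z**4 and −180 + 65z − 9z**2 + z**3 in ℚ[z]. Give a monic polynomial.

−4 + z

By polynomial division,
  z**4 − 20z**3 + 145z**2 − 450z + 504 = (z − 11)(z**3 − 9z**2 + 65z − 180) + (−19z**2 + 445z − 1476)
  z**3 − 9z**2 + 65z − 180 = (−(1/19)z − 274/361)(−19z**2 + 445z − 1476) + ((117351/361)z − 469404/361)
  −19z**2 + 445z − 1476 = (−(6859/117351)z + 14801/13039)((117351/361)z − 469404/361) + (0)
Last nonzero remainder: (117351/361)z − 469404/361. Dividing through by 117351/361 gives the monic gcd z − 4.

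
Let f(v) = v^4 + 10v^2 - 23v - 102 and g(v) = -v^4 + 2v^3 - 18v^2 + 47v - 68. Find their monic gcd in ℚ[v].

v^2 + v + 17

Euclidean algorithm in ℚ[v]:
  v^4 + 10v^2 - 23v - 102 = (-1)(-v^4 + 2v^3 - 18v^2 + 47v - 68) + (2v^3 - 8v^2 + 24v - 170)
  -v^4 + 2v^3 - 18v^2 + 47v - 68 = (-(1/2)v - 1)(2v^3 - 8v^2 + 24v - 170) + (-14v^2 - 14v - 238)
  2v^3 - 8v^2 + 24v - 170 = (-(1/7)v + 5/7)(-14v^2 - 14v - 238) + (0)
Last nonzero remainder: -14v^2 - 14v - 238. Dividing through by -14 gives the monic gcd v^2 + v + 17.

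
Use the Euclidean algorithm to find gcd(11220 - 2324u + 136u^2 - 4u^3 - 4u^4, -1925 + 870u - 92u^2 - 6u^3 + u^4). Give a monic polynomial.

By polynomial division,
  -4u^4 - 4u^3 + 136u^2 - 2324u + 11220 = (-4)(u^4 - 6u^3 - 92u^2 + 870u - 1925) + (-28u^3 - 232u^2 + 1156u + 3520)
  u^4 - 6u^3 - 92u^2 + 870u - 1925 = (-(1/28)u + 25/49)(-28u^3 - 232u^2 + 1156u + 3520) + ((3315/49)u^2 + (19890/49)u - 182325/49)
  -28u^3 - 232u^2 + 1156u + 3520 = (-(1372/3315)u - 3136/3315)((3315/49)u^2 + (19890/49)u - 182325/49) + (0)
Last nonzero remainder: (3315/49)u^2 + (19890/49)u - 182325/49. Dividing through by 3315/49 gives the monic gcd u^2 + 6u - 55.

-55 + 6u + u^2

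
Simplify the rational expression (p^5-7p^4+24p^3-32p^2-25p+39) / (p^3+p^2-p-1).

(p^3-7p^2+25p-39)/(p+1)

Repeated division with remainder:
  p^5-7p^4+24p^3-32p^2-25p+39 = (p^2-8p+33)(p^3+p^2-p-1) + (-72p^2+72)
  p^3+p^2-p-1 = (-(1/72)p-1/72)(-72p^2+72) + (0)
Last nonzero remainder: -72p^2+72. Dividing through by -72 gives the monic gcd p^2-1.
Cancel p^2-1 from numerator and denominator to get the reduced form.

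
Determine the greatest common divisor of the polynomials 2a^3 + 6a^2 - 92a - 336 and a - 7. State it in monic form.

a - 7

By polynomial division,
  2a^3 + 6a^2 - 92a - 336 = (2a^2 + 20a + 48)(a - 7) + (0)
The last nonzero remainder a - 7 is already monic.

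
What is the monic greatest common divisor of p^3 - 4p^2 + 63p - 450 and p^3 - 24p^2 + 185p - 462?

p - 6

Apply the Euclidean algorithm:
  p^3 - 4p^2 + 63p - 450 = (p^3 - 24p^2 + 185p - 462) + (20p^2 - 122p + 12)
  p^3 - 24p^2 + 185p - 462 = ((1/20)p - 179/200)(20p^2 - 122p + 12) + ((7521/100)p - 22563/50)
  20p^2 - 122p + 12 = ((2000/7521)p - 200/7521)((7521/100)p - 22563/50) + (0)
Last nonzero remainder: (7521/100)p - 22563/50. Dividing through by 7521/100 gives the monic gcd p - 6.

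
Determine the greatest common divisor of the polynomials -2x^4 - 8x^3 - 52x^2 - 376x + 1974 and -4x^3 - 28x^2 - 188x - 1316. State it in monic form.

x^3 + 7x^2 + 47x + 329

Apply the Euclidean algorithm:
  -2x^4 - 8x^3 - 52x^2 - 376x + 1974 = ((1/2)x - 3/2)(-4x^3 - 28x^2 - 188x - 1316) + (0)
Last nonzero remainder: -4x^3 - 28x^2 - 188x - 1316. Dividing through by -4 gives the monic gcd x^3 + 7x^2 + 47x + 329.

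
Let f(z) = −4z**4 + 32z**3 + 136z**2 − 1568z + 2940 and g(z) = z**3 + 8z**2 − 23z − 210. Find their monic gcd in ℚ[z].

Repeated division with remainder:
  −4z**4 + 32z**3 + 136z**2 − 1568z + 2940 = (−4z + 64)(z**3 + 8z**2 − 23z − 210) + (−468z**2 − 936z + 16380)
  z**3 + 8z**2 − 23z − 210 = (−(1/468)z − 1/78)(−468z**2 − 936z + 16380) + (0)
Last nonzero remainder: −468z**2 − 936z + 16380. Dividing through by −468 gives the monic gcd z**2 + 2z − 35.

z**2 + 2z − 35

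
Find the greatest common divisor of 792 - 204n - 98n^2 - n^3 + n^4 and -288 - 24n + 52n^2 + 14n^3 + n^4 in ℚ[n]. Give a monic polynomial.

Repeated division with remainder:
  n^4 - n^3 - 98n^2 - 204n + 792 = (n^4 + 14n^3 + 52n^2 - 24n - 288) + (-15n^3 - 150n^2 - 180n + 1080)
  n^4 + 14n^3 + 52n^2 - 24n - 288 = (-(1/15)n - 4/15)(-15n^3 - 150n^2 - 180n + 1080) + (0)
Last nonzero remainder: -15n^3 - 150n^2 - 180n + 1080. Dividing through by -15 gives the monic gcd n^3 + 10n^2 + 12n - 72.

-72 + 12n + 10n^2 + n^3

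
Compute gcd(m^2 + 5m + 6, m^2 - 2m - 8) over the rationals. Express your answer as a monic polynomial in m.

m + 2

Euclidean algorithm in ℚ[m]:
  m^2 + 5m + 6 = (m^2 - 2m - 8) + (7m + 14)
  m^2 - 2m - 8 = ((1/7)m - 4/7)(7m + 14) + (0)
Last nonzero remainder: 7m + 14. Dividing through by 7 gives the monic gcd m + 2.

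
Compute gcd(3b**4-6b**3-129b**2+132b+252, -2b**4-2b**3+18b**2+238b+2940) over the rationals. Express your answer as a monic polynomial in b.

b**2-b-42

Euclidean algorithm in ℚ[b]:
  3b**4-6b**3-129b**2+132b+252 = (-3/2)(-2b**4-2b**3+18b**2+238b+2940) + (-9b**3-102b**2+489b+4662)
  -2b**4-2b**3+18b**2+238b+2940 = ((2/9)b-62/27)(-9b**3-102b**2+489b+4662) + (-(2924/9)b**2+(2924/9)b+40936/3)
  -9b**3-102b**2+489b+4662 = ((81/2924)b+999/2924)(-(2924/9)b**2+(2924/9)b+40936/3) + (0)
Last nonzero remainder: -(2924/9)b**2+(2924/9)b+40936/3. Dividing through by -2924/9 gives the monic gcd b**2-b-42.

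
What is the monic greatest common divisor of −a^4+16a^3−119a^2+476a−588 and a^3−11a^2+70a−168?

a^2−7a+42

Euclidean algorithm in ℚ[a]:
  −a^4+16a^3−119a^2+476a−588 = (−a+5)(a^3−11a^2+70a−168) + (6a^2−42a+252)
  a^3−11a^2+70a−168 = ((1/6)a−2/3)(6a^2−42a+252) + (0)
Last nonzero remainder: 6a^2−42a+252. Dividing through by 6 gives the monic gcd a^2−7a+42.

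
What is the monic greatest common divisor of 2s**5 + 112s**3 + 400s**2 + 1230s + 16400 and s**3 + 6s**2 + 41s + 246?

Euclidean algorithm in ℚ[s]:
  2s**5 + 112s**3 + 400s**2 + 1230s + 16400 = (2s**2 − 12s + 102)(s**3 + 6s**2 + 41s + 246) + (−212s**2 − 8692)
  s**3 + 6s**2 + 41s + 246 = (−(1/212)s − 3/106)(−212s**2 − 8692) + (0)
Last nonzero remainder: −212s**2 − 8692. Dividing through by −212 gives the monic gcd s**2 + 41.

s**2 + 41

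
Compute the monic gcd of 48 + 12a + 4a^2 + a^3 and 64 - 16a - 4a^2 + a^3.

4 + a

Apply the Euclidean algorithm:
  a^3 + 4a^2 + 12a + 48 = (a^3 - 4a^2 - 16a + 64) + (8a^2 + 28a - 16)
  a^3 - 4a^2 - 16a + 64 = ((1/8)a - 15/16)(8a^2 + 28a - 16) + ((49/4)a + 49)
  8a^2 + 28a - 16 = ((32/49)a - 16/49)((49/4)a + 49) + (0)
Last nonzero remainder: (49/4)a + 49. Dividing through by 49/4 gives the monic gcd a + 4.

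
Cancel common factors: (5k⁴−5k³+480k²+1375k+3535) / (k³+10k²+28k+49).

Apply the Euclidean algorithm:
  5k⁴−5k³+480k²+1375k+3535 = (5k−55)(k³+10k²+28k+49) + (890k²+2670k+6230)
  k³+10k²+28k+49 = ((1/890)k+7/890)(890k²+2670k+6230) + (0)
Last nonzero remainder: 890k²+2670k+6230. Dividing through by 890 gives the monic gcd k²+3k+7.
Cancel k²+3k+7 from numerator and denominator to get the reduced form.

(5k²−20k+505)/(k+7)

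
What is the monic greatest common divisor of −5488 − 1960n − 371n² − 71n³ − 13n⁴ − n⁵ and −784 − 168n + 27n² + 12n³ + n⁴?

Euclidean algorithm in ℚ[n]:
  −n⁵ − 13n⁴ − 71n³ − 371n² − 1960n − 5488 = (−n − 1)(n⁴ + 12n³ + 27n² − 168n − 784) + (−32n³ − 512n² − 2912n − 6272)
  n⁴ + 12n³ + 27n² − 168n − 784 = (−(1/32)n + 1/8)(−32n³ − 512n² − 2912n − 6272) + (0)
Last nonzero remainder: −32n³ − 512n² − 2912n − 6272. Dividing through by −32 gives the monic gcd n³ + 16n² + 91n + 196.

196 + 91n + 16n² + n³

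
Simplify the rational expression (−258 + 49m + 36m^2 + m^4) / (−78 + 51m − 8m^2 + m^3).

Apply the Euclidean algorithm:
  m^4 + 36m^2 + 49m − 258 = (m + 8)(m^3 − 8m^2 + 51m − 78) + (49m^2 − 281m + 366)
  m^3 − 8m^2 + 51m − 78 = ((1/49)m − 111/2401)(49m^2 − 281m + 366) + ((73326/2401)m − 146652/2401)
  49m^2 − 281m + 366 = ((117649/73326)m − 146461/24442)((73326/2401)m − 146652/2401) + (0)
Last nonzero remainder: (73326/2401)m − 146652/2401. Dividing through by 73326/2401 gives the monic gcd m − 2.
Cancel m − 2 from numerator and denominator to get the reduced form.

(129 + 40m + 2m^2 + m^3)/(39 − 6m + m^2)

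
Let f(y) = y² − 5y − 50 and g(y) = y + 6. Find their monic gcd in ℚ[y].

1

Repeated division with remainder:
  y² − 5y − 50 = (y − 11)(y + 6) + (16)
  y + 6 = ((1/16)y + 3/8)(16) + (0)
The last nonzero remainder is the constant 16, so the polynomials are coprime and gcd = 1.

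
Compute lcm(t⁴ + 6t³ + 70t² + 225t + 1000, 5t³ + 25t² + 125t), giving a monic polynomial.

Apply the Euclidean algorithm:
  t⁴ + 6t³ + 70t² + 225t + 1000 = ((1/5)t + 1/5)(5t³ + 25t² + 125t) + (40t² + 200t + 1000)
  5t³ + 25t² + 125t = ((1/8)t)(40t² + 200t + 1000) + (0)
Last nonzero remainder: 40t² + 200t + 1000. Dividing through by 40 gives the monic gcd t² + 5t + 25.
Then lcm(f, g) = f·g / gcd(f, g); expanding and making the result monic gives the answer.

t⁵ + 6t⁴ + 70t³ + 225t² + 1000t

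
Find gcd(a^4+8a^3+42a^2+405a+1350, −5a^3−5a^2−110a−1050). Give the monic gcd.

a+5

By polynomial division,
  a^4+8a^3+42a^2+405a+1350 = (−(1/5)a−7/5)(−5a^3−5a^2−110a−1050) + (13a^2+41a−120)
  −5a^3−5a^2−110a−1050 = (−(5/13)a+140/169)(13a^2+41a−120) + (−(32130/169)a−160650/169)
  13a^2+41a−120 = (−(2197/32130)a+676/5355)(−(32130/169)a−160650/169) + (0)
Last nonzero remainder: −(32130/169)a−160650/169. Dividing through by −32130/169 gives the monic gcd a+5.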